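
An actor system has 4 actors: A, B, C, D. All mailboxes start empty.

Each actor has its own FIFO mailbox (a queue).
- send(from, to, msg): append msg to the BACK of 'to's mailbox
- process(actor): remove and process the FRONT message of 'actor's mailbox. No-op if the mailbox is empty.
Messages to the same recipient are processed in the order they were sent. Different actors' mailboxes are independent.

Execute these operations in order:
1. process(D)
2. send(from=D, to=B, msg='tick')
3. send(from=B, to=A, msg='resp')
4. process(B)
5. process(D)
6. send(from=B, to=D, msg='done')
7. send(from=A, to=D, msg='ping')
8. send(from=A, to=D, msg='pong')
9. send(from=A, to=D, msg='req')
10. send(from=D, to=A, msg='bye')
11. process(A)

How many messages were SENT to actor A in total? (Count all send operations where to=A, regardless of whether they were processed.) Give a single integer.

After 1 (process(D)): A:[] B:[] C:[] D:[]
After 2 (send(from=D, to=B, msg='tick')): A:[] B:[tick] C:[] D:[]
After 3 (send(from=B, to=A, msg='resp')): A:[resp] B:[tick] C:[] D:[]
After 4 (process(B)): A:[resp] B:[] C:[] D:[]
After 5 (process(D)): A:[resp] B:[] C:[] D:[]
After 6 (send(from=B, to=D, msg='done')): A:[resp] B:[] C:[] D:[done]
After 7 (send(from=A, to=D, msg='ping')): A:[resp] B:[] C:[] D:[done,ping]
After 8 (send(from=A, to=D, msg='pong')): A:[resp] B:[] C:[] D:[done,ping,pong]
After 9 (send(from=A, to=D, msg='req')): A:[resp] B:[] C:[] D:[done,ping,pong,req]
After 10 (send(from=D, to=A, msg='bye')): A:[resp,bye] B:[] C:[] D:[done,ping,pong,req]
After 11 (process(A)): A:[bye] B:[] C:[] D:[done,ping,pong,req]

Answer: 2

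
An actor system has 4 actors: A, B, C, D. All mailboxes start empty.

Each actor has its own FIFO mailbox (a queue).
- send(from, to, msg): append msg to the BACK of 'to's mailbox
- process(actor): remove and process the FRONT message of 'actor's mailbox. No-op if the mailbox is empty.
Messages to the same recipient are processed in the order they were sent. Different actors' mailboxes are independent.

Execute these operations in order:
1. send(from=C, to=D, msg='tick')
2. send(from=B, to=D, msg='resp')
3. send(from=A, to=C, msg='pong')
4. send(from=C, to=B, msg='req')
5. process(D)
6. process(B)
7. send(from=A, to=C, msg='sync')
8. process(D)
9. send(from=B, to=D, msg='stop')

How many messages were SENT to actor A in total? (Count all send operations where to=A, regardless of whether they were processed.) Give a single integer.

After 1 (send(from=C, to=D, msg='tick')): A:[] B:[] C:[] D:[tick]
After 2 (send(from=B, to=D, msg='resp')): A:[] B:[] C:[] D:[tick,resp]
After 3 (send(from=A, to=C, msg='pong')): A:[] B:[] C:[pong] D:[tick,resp]
After 4 (send(from=C, to=B, msg='req')): A:[] B:[req] C:[pong] D:[tick,resp]
After 5 (process(D)): A:[] B:[req] C:[pong] D:[resp]
After 6 (process(B)): A:[] B:[] C:[pong] D:[resp]
After 7 (send(from=A, to=C, msg='sync')): A:[] B:[] C:[pong,sync] D:[resp]
After 8 (process(D)): A:[] B:[] C:[pong,sync] D:[]
After 9 (send(from=B, to=D, msg='stop')): A:[] B:[] C:[pong,sync] D:[stop]

Answer: 0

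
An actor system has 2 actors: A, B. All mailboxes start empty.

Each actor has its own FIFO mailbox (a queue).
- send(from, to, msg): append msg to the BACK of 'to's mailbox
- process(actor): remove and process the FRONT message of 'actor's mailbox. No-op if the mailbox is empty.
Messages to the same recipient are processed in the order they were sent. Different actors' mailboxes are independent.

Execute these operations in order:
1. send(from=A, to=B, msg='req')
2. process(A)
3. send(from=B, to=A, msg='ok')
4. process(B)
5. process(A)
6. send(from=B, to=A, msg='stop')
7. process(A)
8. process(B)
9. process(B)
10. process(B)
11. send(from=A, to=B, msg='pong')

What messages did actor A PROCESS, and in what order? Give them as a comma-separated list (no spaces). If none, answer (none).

Answer: ok,stop

Derivation:
After 1 (send(from=A, to=B, msg='req')): A:[] B:[req]
After 2 (process(A)): A:[] B:[req]
After 3 (send(from=B, to=A, msg='ok')): A:[ok] B:[req]
After 4 (process(B)): A:[ok] B:[]
After 5 (process(A)): A:[] B:[]
After 6 (send(from=B, to=A, msg='stop')): A:[stop] B:[]
After 7 (process(A)): A:[] B:[]
After 8 (process(B)): A:[] B:[]
After 9 (process(B)): A:[] B:[]
After 10 (process(B)): A:[] B:[]
After 11 (send(from=A, to=B, msg='pong')): A:[] B:[pong]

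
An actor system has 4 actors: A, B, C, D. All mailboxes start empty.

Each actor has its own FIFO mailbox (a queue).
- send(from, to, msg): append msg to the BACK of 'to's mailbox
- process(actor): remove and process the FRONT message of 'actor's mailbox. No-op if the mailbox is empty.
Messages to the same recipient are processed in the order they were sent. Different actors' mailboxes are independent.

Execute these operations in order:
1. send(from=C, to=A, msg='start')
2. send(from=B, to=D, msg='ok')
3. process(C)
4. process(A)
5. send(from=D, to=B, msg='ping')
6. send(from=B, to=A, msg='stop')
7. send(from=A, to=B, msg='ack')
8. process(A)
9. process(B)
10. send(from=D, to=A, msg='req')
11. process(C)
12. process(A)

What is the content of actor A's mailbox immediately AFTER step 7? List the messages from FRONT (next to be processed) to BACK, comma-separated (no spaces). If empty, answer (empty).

After 1 (send(from=C, to=A, msg='start')): A:[start] B:[] C:[] D:[]
After 2 (send(from=B, to=D, msg='ok')): A:[start] B:[] C:[] D:[ok]
After 3 (process(C)): A:[start] B:[] C:[] D:[ok]
After 4 (process(A)): A:[] B:[] C:[] D:[ok]
After 5 (send(from=D, to=B, msg='ping')): A:[] B:[ping] C:[] D:[ok]
After 6 (send(from=B, to=A, msg='stop')): A:[stop] B:[ping] C:[] D:[ok]
After 7 (send(from=A, to=B, msg='ack')): A:[stop] B:[ping,ack] C:[] D:[ok]

stop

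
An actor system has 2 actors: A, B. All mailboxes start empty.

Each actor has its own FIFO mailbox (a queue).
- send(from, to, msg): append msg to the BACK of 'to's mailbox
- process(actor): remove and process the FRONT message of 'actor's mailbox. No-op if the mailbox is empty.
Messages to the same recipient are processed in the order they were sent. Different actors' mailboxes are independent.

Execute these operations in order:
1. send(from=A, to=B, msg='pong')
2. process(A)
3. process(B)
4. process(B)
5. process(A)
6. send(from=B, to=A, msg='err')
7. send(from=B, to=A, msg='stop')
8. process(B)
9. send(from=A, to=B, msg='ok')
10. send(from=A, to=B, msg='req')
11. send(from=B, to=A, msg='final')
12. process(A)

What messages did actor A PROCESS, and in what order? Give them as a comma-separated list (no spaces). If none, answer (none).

After 1 (send(from=A, to=B, msg='pong')): A:[] B:[pong]
After 2 (process(A)): A:[] B:[pong]
After 3 (process(B)): A:[] B:[]
After 4 (process(B)): A:[] B:[]
After 5 (process(A)): A:[] B:[]
After 6 (send(from=B, to=A, msg='err')): A:[err] B:[]
After 7 (send(from=B, to=A, msg='stop')): A:[err,stop] B:[]
After 8 (process(B)): A:[err,stop] B:[]
After 9 (send(from=A, to=B, msg='ok')): A:[err,stop] B:[ok]
After 10 (send(from=A, to=B, msg='req')): A:[err,stop] B:[ok,req]
After 11 (send(from=B, to=A, msg='final')): A:[err,stop,final] B:[ok,req]
After 12 (process(A)): A:[stop,final] B:[ok,req]

Answer: err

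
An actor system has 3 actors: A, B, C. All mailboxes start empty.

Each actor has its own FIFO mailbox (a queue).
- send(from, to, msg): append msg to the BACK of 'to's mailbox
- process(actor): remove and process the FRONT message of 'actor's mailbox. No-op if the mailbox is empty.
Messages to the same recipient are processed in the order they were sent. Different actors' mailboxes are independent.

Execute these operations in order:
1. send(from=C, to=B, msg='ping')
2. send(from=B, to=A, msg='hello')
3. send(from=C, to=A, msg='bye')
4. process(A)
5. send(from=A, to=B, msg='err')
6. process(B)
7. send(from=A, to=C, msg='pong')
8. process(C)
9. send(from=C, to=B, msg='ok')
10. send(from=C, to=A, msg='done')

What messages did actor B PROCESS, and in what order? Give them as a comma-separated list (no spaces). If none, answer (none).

Answer: ping

Derivation:
After 1 (send(from=C, to=B, msg='ping')): A:[] B:[ping] C:[]
After 2 (send(from=B, to=A, msg='hello')): A:[hello] B:[ping] C:[]
After 3 (send(from=C, to=A, msg='bye')): A:[hello,bye] B:[ping] C:[]
After 4 (process(A)): A:[bye] B:[ping] C:[]
After 5 (send(from=A, to=B, msg='err')): A:[bye] B:[ping,err] C:[]
After 6 (process(B)): A:[bye] B:[err] C:[]
After 7 (send(from=A, to=C, msg='pong')): A:[bye] B:[err] C:[pong]
After 8 (process(C)): A:[bye] B:[err] C:[]
After 9 (send(from=C, to=B, msg='ok')): A:[bye] B:[err,ok] C:[]
After 10 (send(from=C, to=A, msg='done')): A:[bye,done] B:[err,ok] C:[]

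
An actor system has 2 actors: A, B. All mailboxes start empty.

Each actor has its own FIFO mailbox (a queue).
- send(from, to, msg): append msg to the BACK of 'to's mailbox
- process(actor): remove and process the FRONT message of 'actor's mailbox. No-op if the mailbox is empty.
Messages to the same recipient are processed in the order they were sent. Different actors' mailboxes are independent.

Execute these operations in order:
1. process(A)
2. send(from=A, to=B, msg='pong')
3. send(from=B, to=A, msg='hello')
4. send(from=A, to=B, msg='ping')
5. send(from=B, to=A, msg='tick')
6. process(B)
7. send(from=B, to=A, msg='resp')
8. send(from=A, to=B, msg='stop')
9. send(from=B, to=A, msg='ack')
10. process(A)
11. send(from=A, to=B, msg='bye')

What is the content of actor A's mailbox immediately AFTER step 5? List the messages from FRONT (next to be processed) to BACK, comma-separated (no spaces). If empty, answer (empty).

After 1 (process(A)): A:[] B:[]
After 2 (send(from=A, to=B, msg='pong')): A:[] B:[pong]
After 3 (send(from=B, to=A, msg='hello')): A:[hello] B:[pong]
After 4 (send(from=A, to=B, msg='ping')): A:[hello] B:[pong,ping]
After 5 (send(from=B, to=A, msg='tick')): A:[hello,tick] B:[pong,ping]

hello,tick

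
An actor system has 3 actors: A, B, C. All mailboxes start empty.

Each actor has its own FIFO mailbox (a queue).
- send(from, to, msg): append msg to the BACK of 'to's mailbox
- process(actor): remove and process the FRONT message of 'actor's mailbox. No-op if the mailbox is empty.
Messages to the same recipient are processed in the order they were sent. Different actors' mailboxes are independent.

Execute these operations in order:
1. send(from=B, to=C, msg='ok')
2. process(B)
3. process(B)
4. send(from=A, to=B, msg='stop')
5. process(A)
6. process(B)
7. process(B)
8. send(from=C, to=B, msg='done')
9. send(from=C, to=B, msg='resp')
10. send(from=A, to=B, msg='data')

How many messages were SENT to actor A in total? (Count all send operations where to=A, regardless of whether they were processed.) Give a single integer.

After 1 (send(from=B, to=C, msg='ok')): A:[] B:[] C:[ok]
After 2 (process(B)): A:[] B:[] C:[ok]
After 3 (process(B)): A:[] B:[] C:[ok]
After 4 (send(from=A, to=B, msg='stop')): A:[] B:[stop] C:[ok]
After 5 (process(A)): A:[] B:[stop] C:[ok]
After 6 (process(B)): A:[] B:[] C:[ok]
After 7 (process(B)): A:[] B:[] C:[ok]
After 8 (send(from=C, to=B, msg='done')): A:[] B:[done] C:[ok]
After 9 (send(from=C, to=B, msg='resp')): A:[] B:[done,resp] C:[ok]
After 10 (send(from=A, to=B, msg='data')): A:[] B:[done,resp,data] C:[ok]

Answer: 0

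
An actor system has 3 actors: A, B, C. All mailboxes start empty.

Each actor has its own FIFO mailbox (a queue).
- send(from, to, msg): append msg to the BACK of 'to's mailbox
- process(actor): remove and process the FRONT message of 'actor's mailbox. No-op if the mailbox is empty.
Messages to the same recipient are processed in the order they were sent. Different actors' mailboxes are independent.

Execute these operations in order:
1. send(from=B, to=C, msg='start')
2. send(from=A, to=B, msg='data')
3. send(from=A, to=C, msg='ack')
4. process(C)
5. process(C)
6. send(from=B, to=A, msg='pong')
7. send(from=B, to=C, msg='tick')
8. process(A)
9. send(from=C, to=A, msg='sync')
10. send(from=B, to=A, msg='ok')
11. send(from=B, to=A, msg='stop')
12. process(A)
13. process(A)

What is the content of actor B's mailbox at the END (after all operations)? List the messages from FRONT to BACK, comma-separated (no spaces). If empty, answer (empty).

After 1 (send(from=B, to=C, msg='start')): A:[] B:[] C:[start]
After 2 (send(from=A, to=B, msg='data')): A:[] B:[data] C:[start]
After 3 (send(from=A, to=C, msg='ack')): A:[] B:[data] C:[start,ack]
After 4 (process(C)): A:[] B:[data] C:[ack]
After 5 (process(C)): A:[] B:[data] C:[]
After 6 (send(from=B, to=A, msg='pong')): A:[pong] B:[data] C:[]
After 7 (send(from=B, to=C, msg='tick')): A:[pong] B:[data] C:[tick]
After 8 (process(A)): A:[] B:[data] C:[tick]
After 9 (send(from=C, to=A, msg='sync')): A:[sync] B:[data] C:[tick]
After 10 (send(from=B, to=A, msg='ok')): A:[sync,ok] B:[data] C:[tick]
After 11 (send(from=B, to=A, msg='stop')): A:[sync,ok,stop] B:[data] C:[tick]
After 12 (process(A)): A:[ok,stop] B:[data] C:[tick]
After 13 (process(A)): A:[stop] B:[data] C:[tick]

Answer: data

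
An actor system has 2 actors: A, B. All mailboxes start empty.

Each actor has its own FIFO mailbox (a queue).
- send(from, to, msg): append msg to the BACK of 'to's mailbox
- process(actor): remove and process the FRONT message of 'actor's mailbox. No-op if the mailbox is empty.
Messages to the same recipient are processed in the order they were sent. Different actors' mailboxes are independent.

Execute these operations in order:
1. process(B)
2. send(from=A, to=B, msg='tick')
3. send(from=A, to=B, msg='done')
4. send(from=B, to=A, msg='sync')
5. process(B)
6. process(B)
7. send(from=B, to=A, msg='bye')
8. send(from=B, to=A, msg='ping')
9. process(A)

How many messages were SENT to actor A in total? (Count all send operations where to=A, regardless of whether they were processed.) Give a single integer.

After 1 (process(B)): A:[] B:[]
After 2 (send(from=A, to=B, msg='tick')): A:[] B:[tick]
After 3 (send(from=A, to=B, msg='done')): A:[] B:[tick,done]
After 4 (send(from=B, to=A, msg='sync')): A:[sync] B:[tick,done]
After 5 (process(B)): A:[sync] B:[done]
After 6 (process(B)): A:[sync] B:[]
After 7 (send(from=B, to=A, msg='bye')): A:[sync,bye] B:[]
After 8 (send(from=B, to=A, msg='ping')): A:[sync,bye,ping] B:[]
After 9 (process(A)): A:[bye,ping] B:[]

Answer: 3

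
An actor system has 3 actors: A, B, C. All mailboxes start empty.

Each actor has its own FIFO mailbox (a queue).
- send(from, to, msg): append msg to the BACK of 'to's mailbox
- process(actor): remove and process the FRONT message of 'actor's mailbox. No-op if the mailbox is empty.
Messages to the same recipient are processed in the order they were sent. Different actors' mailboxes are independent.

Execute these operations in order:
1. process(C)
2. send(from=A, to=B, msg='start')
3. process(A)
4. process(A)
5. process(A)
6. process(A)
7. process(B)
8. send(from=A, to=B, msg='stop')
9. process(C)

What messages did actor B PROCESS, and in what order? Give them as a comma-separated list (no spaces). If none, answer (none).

After 1 (process(C)): A:[] B:[] C:[]
After 2 (send(from=A, to=B, msg='start')): A:[] B:[start] C:[]
After 3 (process(A)): A:[] B:[start] C:[]
After 4 (process(A)): A:[] B:[start] C:[]
After 5 (process(A)): A:[] B:[start] C:[]
After 6 (process(A)): A:[] B:[start] C:[]
After 7 (process(B)): A:[] B:[] C:[]
After 8 (send(from=A, to=B, msg='stop')): A:[] B:[stop] C:[]
After 9 (process(C)): A:[] B:[stop] C:[]

Answer: start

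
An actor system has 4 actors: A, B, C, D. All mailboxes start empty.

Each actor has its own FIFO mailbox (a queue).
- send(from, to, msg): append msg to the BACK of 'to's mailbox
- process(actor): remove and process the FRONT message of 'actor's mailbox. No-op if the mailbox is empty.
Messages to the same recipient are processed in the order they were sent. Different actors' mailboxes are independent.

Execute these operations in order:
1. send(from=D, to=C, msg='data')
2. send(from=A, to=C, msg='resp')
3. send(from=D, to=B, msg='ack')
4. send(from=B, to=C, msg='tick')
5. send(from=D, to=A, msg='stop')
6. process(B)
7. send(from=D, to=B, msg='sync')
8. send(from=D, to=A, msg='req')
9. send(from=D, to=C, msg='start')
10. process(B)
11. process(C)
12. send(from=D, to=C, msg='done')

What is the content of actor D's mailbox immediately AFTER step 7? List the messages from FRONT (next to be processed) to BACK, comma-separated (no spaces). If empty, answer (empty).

After 1 (send(from=D, to=C, msg='data')): A:[] B:[] C:[data] D:[]
After 2 (send(from=A, to=C, msg='resp')): A:[] B:[] C:[data,resp] D:[]
After 3 (send(from=D, to=B, msg='ack')): A:[] B:[ack] C:[data,resp] D:[]
After 4 (send(from=B, to=C, msg='tick')): A:[] B:[ack] C:[data,resp,tick] D:[]
After 5 (send(from=D, to=A, msg='stop')): A:[stop] B:[ack] C:[data,resp,tick] D:[]
After 6 (process(B)): A:[stop] B:[] C:[data,resp,tick] D:[]
After 7 (send(from=D, to=B, msg='sync')): A:[stop] B:[sync] C:[data,resp,tick] D:[]

(empty)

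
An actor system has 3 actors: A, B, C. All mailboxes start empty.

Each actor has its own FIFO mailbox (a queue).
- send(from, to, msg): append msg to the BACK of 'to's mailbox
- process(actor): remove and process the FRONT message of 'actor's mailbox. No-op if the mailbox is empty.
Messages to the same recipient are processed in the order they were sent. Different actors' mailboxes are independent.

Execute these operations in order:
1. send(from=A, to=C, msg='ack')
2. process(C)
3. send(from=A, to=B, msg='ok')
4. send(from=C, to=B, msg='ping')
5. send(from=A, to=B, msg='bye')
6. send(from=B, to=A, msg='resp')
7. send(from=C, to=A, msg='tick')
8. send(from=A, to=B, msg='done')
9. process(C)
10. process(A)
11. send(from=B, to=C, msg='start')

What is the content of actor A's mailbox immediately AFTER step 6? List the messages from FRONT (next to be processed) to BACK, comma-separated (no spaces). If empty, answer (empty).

After 1 (send(from=A, to=C, msg='ack')): A:[] B:[] C:[ack]
After 2 (process(C)): A:[] B:[] C:[]
After 3 (send(from=A, to=B, msg='ok')): A:[] B:[ok] C:[]
After 4 (send(from=C, to=B, msg='ping')): A:[] B:[ok,ping] C:[]
After 5 (send(from=A, to=B, msg='bye')): A:[] B:[ok,ping,bye] C:[]
After 6 (send(from=B, to=A, msg='resp')): A:[resp] B:[ok,ping,bye] C:[]

resp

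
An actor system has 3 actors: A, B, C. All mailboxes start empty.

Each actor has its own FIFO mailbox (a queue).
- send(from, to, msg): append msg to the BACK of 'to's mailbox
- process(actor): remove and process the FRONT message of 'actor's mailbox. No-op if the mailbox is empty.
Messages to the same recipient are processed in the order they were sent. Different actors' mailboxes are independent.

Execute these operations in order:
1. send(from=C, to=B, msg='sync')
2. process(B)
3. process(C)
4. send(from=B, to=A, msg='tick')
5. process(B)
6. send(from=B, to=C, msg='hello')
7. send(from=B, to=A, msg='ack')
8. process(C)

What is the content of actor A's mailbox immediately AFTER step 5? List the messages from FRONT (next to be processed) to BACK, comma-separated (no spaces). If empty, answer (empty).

After 1 (send(from=C, to=B, msg='sync')): A:[] B:[sync] C:[]
After 2 (process(B)): A:[] B:[] C:[]
After 3 (process(C)): A:[] B:[] C:[]
After 4 (send(from=B, to=A, msg='tick')): A:[tick] B:[] C:[]
After 5 (process(B)): A:[tick] B:[] C:[]

tick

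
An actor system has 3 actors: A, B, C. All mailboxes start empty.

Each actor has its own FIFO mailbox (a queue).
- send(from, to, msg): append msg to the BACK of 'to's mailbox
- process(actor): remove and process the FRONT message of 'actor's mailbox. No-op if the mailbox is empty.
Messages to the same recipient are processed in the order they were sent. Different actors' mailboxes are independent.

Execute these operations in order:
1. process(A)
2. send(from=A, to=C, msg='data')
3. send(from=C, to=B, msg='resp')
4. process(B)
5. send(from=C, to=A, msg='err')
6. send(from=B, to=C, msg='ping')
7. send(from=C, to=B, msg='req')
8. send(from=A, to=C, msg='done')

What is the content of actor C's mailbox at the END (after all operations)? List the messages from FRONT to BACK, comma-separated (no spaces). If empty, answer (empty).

After 1 (process(A)): A:[] B:[] C:[]
After 2 (send(from=A, to=C, msg='data')): A:[] B:[] C:[data]
After 3 (send(from=C, to=B, msg='resp')): A:[] B:[resp] C:[data]
After 4 (process(B)): A:[] B:[] C:[data]
After 5 (send(from=C, to=A, msg='err')): A:[err] B:[] C:[data]
After 6 (send(from=B, to=C, msg='ping')): A:[err] B:[] C:[data,ping]
After 7 (send(from=C, to=B, msg='req')): A:[err] B:[req] C:[data,ping]
After 8 (send(from=A, to=C, msg='done')): A:[err] B:[req] C:[data,ping,done]

Answer: data,ping,done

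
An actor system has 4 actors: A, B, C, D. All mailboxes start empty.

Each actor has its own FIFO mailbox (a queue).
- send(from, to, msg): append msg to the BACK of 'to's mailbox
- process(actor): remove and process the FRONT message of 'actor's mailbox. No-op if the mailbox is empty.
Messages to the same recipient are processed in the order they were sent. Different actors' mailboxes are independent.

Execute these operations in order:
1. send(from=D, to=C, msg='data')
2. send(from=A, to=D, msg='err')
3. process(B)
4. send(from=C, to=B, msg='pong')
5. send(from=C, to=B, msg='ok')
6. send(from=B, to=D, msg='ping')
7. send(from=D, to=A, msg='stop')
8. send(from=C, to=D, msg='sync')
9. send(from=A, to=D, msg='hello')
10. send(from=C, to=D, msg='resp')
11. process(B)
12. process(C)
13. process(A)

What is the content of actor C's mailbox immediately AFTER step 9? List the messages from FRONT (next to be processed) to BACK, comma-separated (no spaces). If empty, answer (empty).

After 1 (send(from=D, to=C, msg='data')): A:[] B:[] C:[data] D:[]
After 2 (send(from=A, to=D, msg='err')): A:[] B:[] C:[data] D:[err]
After 3 (process(B)): A:[] B:[] C:[data] D:[err]
After 4 (send(from=C, to=B, msg='pong')): A:[] B:[pong] C:[data] D:[err]
After 5 (send(from=C, to=B, msg='ok')): A:[] B:[pong,ok] C:[data] D:[err]
After 6 (send(from=B, to=D, msg='ping')): A:[] B:[pong,ok] C:[data] D:[err,ping]
After 7 (send(from=D, to=A, msg='stop')): A:[stop] B:[pong,ok] C:[data] D:[err,ping]
After 8 (send(from=C, to=D, msg='sync')): A:[stop] B:[pong,ok] C:[data] D:[err,ping,sync]
After 9 (send(from=A, to=D, msg='hello')): A:[stop] B:[pong,ok] C:[data] D:[err,ping,sync,hello]

data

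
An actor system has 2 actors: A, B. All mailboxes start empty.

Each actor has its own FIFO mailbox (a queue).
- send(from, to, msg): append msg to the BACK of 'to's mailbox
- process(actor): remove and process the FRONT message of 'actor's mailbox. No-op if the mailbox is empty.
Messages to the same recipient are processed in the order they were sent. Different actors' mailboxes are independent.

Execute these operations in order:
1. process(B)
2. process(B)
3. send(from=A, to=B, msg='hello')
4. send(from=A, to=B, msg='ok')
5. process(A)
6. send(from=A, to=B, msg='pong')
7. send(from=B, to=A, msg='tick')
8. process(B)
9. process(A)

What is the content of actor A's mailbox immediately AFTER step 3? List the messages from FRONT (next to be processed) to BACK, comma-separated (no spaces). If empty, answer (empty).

After 1 (process(B)): A:[] B:[]
After 2 (process(B)): A:[] B:[]
After 3 (send(from=A, to=B, msg='hello')): A:[] B:[hello]

(empty)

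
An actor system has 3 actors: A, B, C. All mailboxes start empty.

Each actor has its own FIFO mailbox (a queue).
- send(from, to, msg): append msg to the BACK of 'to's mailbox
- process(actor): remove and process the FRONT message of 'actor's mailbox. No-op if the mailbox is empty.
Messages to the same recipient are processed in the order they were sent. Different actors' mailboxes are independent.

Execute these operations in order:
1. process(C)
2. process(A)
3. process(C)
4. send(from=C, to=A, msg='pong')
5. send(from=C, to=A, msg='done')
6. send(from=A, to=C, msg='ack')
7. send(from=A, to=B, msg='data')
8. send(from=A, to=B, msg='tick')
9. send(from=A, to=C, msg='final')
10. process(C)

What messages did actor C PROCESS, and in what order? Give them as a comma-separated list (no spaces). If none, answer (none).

Answer: ack

Derivation:
After 1 (process(C)): A:[] B:[] C:[]
After 2 (process(A)): A:[] B:[] C:[]
After 3 (process(C)): A:[] B:[] C:[]
After 4 (send(from=C, to=A, msg='pong')): A:[pong] B:[] C:[]
After 5 (send(from=C, to=A, msg='done')): A:[pong,done] B:[] C:[]
After 6 (send(from=A, to=C, msg='ack')): A:[pong,done] B:[] C:[ack]
After 7 (send(from=A, to=B, msg='data')): A:[pong,done] B:[data] C:[ack]
After 8 (send(from=A, to=B, msg='tick')): A:[pong,done] B:[data,tick] C:[ack]
After 9 (send(from=A, to=C, msg='final')): A:[pong,done] B:[data,tick] C:[ack,final]
After 10 (process(C)): A:[pong,done] B:[data,tick] C:[final]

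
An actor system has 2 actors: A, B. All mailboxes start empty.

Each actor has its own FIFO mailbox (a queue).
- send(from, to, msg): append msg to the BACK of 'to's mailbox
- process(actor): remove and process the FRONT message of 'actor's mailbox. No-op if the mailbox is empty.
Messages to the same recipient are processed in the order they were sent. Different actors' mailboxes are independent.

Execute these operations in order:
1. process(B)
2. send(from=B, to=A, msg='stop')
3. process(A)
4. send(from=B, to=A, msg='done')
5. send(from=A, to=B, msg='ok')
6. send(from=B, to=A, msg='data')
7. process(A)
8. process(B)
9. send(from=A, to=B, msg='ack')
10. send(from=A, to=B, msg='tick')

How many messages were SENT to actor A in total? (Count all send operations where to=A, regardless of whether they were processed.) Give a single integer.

Answer: 3

Derivation:
After 1 (process(B)): A:[] B:[]
After 2 (send(from=B, to=A, msg='stop')): A:[stop] B:[]
After 3 (process(A)): A:[] B:[]
After 4 (send(from=B, to=A, msg='done')): A:[done] B:[]
After 5 (send(from=A, to=B, msg='ok')): A:[done] B:[ok]
After 6 (send(from=B, to=A, msg='data')): A:[done,data] B:[ok]
After 7 (process(A)): A:[data] B:[ok]
After 8 (process(B)): A:[data] B:[]
After 9 (send(from=A, to=B, msg='ack')): A:[data] B:[ack]
After 10 (send(from=A, to=B, msg='tick')): A:[data] B:[ack,tick]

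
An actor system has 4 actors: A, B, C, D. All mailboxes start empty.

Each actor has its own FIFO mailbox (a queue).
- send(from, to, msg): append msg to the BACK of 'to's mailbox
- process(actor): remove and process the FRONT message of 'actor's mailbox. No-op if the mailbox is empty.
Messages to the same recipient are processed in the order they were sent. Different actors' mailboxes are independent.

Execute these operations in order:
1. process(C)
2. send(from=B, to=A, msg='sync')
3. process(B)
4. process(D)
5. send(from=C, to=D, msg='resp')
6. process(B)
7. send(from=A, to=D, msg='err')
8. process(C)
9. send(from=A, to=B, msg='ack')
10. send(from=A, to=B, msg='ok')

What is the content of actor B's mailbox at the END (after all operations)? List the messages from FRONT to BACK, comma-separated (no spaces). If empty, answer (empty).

Answer: ack,ok

Derivation:
After 1 (process(C)): A:[] B:[] C:[] D:[]
After 2 (send(from=B, to=A, msg='sync')): A:[sync] B:[] C:[] D:[]
After 3 (process(B)): A:[sync] B:[] C:[] D:[]
After 4 (process(D)): A:[sync] B:[] C:[] D:[]
After 5 (send(from=C, to=D, msg='resp')): A:[sync] B:[] C:[] D:[resp]
After 6 (process(B)): A:[sync] B:[] C:[] D:[resp]
After 7 (send(from=A, to=D, msg='err')): A:[sync] B:[] C:[] D:[resp,err]
After 8 (process(C)): A:[sync] B:[] C:[] D:[resp,err]
After 9 (send(from=A, to=B, msg='ack')): A:[sync] B:[ack] C:[] D:[resp,err]
After 10 (send(from=A, to=B, msg='ok')): A:[sync] B:[ack,ok] C:[] D:[resp,err]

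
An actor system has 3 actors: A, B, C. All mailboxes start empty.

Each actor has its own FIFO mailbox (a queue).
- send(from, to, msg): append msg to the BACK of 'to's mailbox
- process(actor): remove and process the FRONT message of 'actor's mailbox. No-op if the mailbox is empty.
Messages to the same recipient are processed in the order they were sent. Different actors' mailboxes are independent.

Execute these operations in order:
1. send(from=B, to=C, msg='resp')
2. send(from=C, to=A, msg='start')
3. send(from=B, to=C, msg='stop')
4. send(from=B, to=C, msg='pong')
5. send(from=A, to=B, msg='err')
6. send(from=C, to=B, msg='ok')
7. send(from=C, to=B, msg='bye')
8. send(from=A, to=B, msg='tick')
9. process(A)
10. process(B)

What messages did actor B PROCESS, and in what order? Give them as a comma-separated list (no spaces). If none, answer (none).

Answer: err

Derivation:
After 1 (send(from=B, to=C, msg='resp')): A:[] B:[] C:[resp]
After 2 (send(from=C, to=A, msg='start')): A:[start] B:[] C:[resp]
After 3 (send(from=B, to=C, msg='stop')): A:[start] B:[] C:[resp,stop]
After 4 (send(from=B, to=C, msg='pong')): A:[start] B:[] C:[resp,stop,pong]
After 5 (send(from=A, to=B, msg='err')): A:[start] B:[err] C:[resp,stop,pong]
After 6 (send(from=C, to=B, msg='ok')): A:[start] B:[err,ok] C:[resp,stop,pong]
After 7 (send(from=C, to=B, msg='bye')): A:[start] B:[err,ok,bye] C:[resp,stop,pong]
After 8 (send(from=A, to=B, msg='tick')): A:[start] B:[err,ok,bye,tick] C:[resp,stop,pong]
After 9 (process(A)): A:[] B:[err,ok,bye,tick] C:[resp,stop,pong]
After 10 (process(B)): A:[] B:[ok,bye,tick] C:[resp,stop,pong]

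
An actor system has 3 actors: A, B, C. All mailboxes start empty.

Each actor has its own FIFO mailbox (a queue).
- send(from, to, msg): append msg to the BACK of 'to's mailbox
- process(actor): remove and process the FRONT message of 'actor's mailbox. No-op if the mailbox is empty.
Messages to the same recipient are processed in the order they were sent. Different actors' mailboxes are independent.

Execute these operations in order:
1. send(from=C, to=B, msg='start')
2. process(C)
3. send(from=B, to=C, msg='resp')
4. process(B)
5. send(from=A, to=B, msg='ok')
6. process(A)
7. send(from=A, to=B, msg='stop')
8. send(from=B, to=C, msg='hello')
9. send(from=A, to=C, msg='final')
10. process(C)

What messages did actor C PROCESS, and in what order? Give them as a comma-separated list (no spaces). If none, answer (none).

After 1 (send(from=C, to=B, msg='start')): A:[] B:[start] C:[]
After 2 (process(C)): A:[] B:[start] C:[]
After 3 (send(from=B, to=C, msg='resp')): A:[] B:[start] C:[resp]
After 4 (process(B)): A:[] B:[] C:[resp]
After 5 (send(from=A, to=B, msg='ok')): A:[] B:[ok] C:[resp]
After 6 (process(A)): A:[] B:[ok] C:[resp]
After 7 (send(from=A, to=B, msg='stop')): A:[] B:[ok,stop] C:[resp]
After 8 (send(from=B, to=C, msg='hello')): A:[] B:[ok,stop] C:[resp,hello]
After 9 (send(from=A, to=C, msg='final')): A:[] B:[ok,stop] C:[resp,hello,final]
After 10 (process(C)): A:[] B:[ok,stop] C:[hello,final]

Answer: resp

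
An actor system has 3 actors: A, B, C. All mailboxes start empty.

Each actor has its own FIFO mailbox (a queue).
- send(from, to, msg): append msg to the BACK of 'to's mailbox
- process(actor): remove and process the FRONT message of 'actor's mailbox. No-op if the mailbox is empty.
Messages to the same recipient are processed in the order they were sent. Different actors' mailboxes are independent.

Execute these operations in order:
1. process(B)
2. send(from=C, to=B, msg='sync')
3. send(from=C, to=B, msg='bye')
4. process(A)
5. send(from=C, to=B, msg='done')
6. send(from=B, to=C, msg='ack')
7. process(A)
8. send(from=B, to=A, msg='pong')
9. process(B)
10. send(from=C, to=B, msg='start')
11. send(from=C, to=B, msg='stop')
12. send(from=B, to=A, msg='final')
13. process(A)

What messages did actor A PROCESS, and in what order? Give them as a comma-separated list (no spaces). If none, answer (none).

After 1 (process(B)): A:[] B:[] C:[]
After 2 (send(from=C, to=B, msg='sync')): A:[] B:[sync] C:[]
After 3 (send(from=C, to=B, msg='bye')): A:[] B:[sync,bye] C:[]
After 4 (process(A)): A:[] B:[sync,bye] C:[]
After 5 (send(from=C, to=B, msg='done')): A:[] B:[sync,bye,done] C:[]
After 6 (send(from=B, to=C, msg='ack')): A:[] B:[sync,bye,done] C:[ack]
After 7 (process(A)): A:[] B:[sync,bye,done] C:[ack]
After 8 (send(from=B, to=A, msg='pong')): A:[pong] B:[sync,bye,done] C:[ack]
After 9 (process(B)): A:[pong] B:[bye,done] C:[ack]
After 10 (send(from=C, to=B, msg='start')): A:[pong] B:[bye,done,start] C:[ack]
After 11 (send(from=C, to=B, msg='stop')): A:[pong] B:[bye,done,start,stop] C:[ack]
After 12 (send(from=B, to=A, msg='final')): A:[pong,final] B:[bye,done,start,stop] C:[ack]
After 13 (process(A)): A:[final] B:[bye,done,start,stop] C:[ack]

Answer: pong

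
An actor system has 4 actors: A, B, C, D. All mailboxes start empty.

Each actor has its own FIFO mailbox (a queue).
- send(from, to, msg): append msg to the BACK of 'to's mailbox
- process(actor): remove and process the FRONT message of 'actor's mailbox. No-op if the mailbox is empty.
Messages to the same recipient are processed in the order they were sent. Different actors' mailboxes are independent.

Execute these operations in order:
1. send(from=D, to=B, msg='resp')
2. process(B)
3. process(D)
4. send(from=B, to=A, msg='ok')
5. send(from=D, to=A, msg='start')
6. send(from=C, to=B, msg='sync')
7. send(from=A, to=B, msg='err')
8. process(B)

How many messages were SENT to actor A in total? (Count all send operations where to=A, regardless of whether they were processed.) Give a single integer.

After 1 (send(from=D, to=B, msg='resp')): A:[] B:[resp] C:[] D:[]
After 2 (process(B)): A:[] B:[] C:[] D:[]
After 3 (process(D)): A:[] B:[] C:[] D:[]
After 4 (send(from=B, to=A, msg='ok')): A:[ok] B:[] C:[] D:[]
After 5 (send(from=D, to=A, msg='start')): A:[ok,start] B:[] C:[] D:[]
After 6 (send(from=C, to=B, msg='sync')): A:[ok,start] B:[sync] C:[] D:[]
After 7 (send(from=A, to=B, msg='err')): A:[ok,start] B:[sync,err] C:[] D:[]
After 8 (process(B)): A:[ok,start] B:[err] C:[] D:[]

Answer: 2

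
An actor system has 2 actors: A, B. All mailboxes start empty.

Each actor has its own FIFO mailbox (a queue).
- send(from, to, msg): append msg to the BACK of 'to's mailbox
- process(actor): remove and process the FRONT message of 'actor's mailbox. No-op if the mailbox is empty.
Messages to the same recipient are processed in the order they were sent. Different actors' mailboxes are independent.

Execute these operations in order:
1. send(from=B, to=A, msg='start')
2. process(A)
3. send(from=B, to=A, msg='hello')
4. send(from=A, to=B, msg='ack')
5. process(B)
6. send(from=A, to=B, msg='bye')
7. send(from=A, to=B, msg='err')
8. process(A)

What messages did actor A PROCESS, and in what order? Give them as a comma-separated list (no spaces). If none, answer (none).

Answer: start,hello

Derivation:
After 1 (send(from=B, to=A, msg='start')): A:[start] B:[]
After 2 (process(A)): A:[] B:[]
After 3 (send(from=B, to=A, msg='hello')): A:[hello] B:[]
After 4 (send(from=A, to=B, msg='ack')): A:[hello] B:[ack]
After 5 (process(B)): A:[hello] B:[]
After 6 (send(from=A, to=B, msg='bye')): A:[hello] B:[bye]
After 7 (send(from=A, to=B, msg='err')): A:[hello] B:[bye,err]
After 8 (process(A)): A:[] B:[bye,err]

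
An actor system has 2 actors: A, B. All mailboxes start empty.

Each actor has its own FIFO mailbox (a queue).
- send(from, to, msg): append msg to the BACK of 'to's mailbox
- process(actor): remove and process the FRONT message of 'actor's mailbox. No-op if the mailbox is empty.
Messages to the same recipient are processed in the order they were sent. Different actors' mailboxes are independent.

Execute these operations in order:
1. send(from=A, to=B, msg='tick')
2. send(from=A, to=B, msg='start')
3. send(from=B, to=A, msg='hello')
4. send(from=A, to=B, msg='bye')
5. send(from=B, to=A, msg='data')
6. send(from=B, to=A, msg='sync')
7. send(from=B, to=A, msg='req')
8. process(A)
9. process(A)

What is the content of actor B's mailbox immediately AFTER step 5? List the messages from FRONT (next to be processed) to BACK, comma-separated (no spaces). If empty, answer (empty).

After 1 (send(from=A, to=B, msg='tick')): A:[] B:[tick]
After 2 (send(from=A, to=B, msg='start')): A:[] B:[tick,start]
After 3 (send(from=B, to=A, msg='hello')): A:[hello] B:[tick,start]
After 4 (send(from=A, to=B, msg='bye')): A:[hello] B:[tick,start,bye]
After 5 (send(from=B, to=A, msg='data')): A:[hello,data] B:[tick,start,bye]

tick,start,bye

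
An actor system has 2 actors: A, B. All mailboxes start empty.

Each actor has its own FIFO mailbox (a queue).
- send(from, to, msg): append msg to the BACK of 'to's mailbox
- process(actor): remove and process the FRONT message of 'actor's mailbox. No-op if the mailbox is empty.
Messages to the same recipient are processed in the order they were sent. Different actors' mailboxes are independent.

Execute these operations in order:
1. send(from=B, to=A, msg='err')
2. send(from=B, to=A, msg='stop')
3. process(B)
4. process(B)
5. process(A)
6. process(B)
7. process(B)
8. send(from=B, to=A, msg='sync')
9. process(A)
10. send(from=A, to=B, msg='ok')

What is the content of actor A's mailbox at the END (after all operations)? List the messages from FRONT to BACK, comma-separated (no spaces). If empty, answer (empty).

Answer: sync

Derivation:
After 1 (send(from=B, to=A, msg='err')): A:[err] B:[]
After 2 (send(from=B, to=A, msg='stop')): A:[err,stop] B:[]
After 3 (process(B)): A:[err,stop] B:[]
After 4 (process(B)): A:[err,stop] B:[]
After 5 (process(A)): A:[stop] B:[]
After 6 (process(B)): A:[stop] B:[]
After 7 (process(B)): A:[stop] B:[]
After 8 (send(from=B, to=A, msg='sync')): A:[stop,sync] B:[]
After 9 (process(A)): A:[sync] B:[]
After 10 (send(from=A, to=B, msg='ok')): A:[sync] B:[ok]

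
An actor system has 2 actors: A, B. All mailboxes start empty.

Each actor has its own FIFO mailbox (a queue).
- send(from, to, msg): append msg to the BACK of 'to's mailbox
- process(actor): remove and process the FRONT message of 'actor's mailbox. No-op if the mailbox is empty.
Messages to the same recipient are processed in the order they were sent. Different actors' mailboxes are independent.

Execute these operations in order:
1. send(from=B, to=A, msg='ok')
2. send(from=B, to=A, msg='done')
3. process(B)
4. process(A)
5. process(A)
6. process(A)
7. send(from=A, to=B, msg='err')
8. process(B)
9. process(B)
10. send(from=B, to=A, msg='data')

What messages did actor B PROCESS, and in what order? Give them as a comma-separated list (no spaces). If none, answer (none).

Answer: err

Derivation:
After 1 (send(from=B, to=A, msg='ok')): A:[ok] B:[]
After 2 (send(from=B, to=A, msg='done')): A:[ok,done] B:[]
After 3 (process(B)): A:[ok,done] B:[]
After 4 (process(A)): A:[done] B:[]
After 5 (process(A)): A:[] B:[]
After 6 (process(A)): A:[] B:[]
After 7 (send(from=A, to=B, msg='err')): A:[] B:[err]
After 8 (process(B)): A:[] B:[]
After 9 (process(B)): A:[] B:[]
After 10 (send(from=B, to=A, msg='data')): A:[data] B:[]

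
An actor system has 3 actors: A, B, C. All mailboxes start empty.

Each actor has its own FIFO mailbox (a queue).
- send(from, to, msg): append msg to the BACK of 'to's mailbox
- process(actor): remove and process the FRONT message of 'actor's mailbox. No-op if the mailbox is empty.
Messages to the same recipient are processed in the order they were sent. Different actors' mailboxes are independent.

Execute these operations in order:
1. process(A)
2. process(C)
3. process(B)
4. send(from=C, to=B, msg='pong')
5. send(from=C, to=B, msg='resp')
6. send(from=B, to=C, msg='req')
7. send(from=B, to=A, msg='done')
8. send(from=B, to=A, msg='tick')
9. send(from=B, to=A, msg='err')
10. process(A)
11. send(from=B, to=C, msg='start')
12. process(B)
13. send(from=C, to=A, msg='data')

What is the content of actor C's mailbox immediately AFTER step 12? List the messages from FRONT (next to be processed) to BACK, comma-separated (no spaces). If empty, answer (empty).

After 1 (process(A)): A:[] B:[] C:[]
After 2 (process(C)): A:[] B:[] C:[]
After 3 (process(B)): A:[] B:[] C:[]
After 4 (send(from=C, to=B, msg='pong')): A:[] B:[pong] C:[]
After 5 (send(from=C, to=B, msg='resp')): A:[] B:[pong,resp] C:[]
After 6 (send(from=B, to=C, msg='req')): A:[] B:[pong,resp] C:[req]
After 7 (send(from=B, to=A, msg='done')): A:[done] B:[pong,resp] C:[req]
After 8 (send(from=B, to=A, msg='tick')): A:[done,tick] B:[pong,resp] C:[req]
After 9 (send(from=B, to=A, msg='err')): A:[done,tick,err] B:[pong,resp] C:[req]
After 10 (process(A)): A:[tick,err] B:[pong,resp] C:[req]
After 11 (send(from=B, to=C, msg='start')): A:[tick,err] B:[pong,resp] C:[req,start]
After 12 (process(B)): A:[tick,err] B:[resp] C:[req,start]

req,start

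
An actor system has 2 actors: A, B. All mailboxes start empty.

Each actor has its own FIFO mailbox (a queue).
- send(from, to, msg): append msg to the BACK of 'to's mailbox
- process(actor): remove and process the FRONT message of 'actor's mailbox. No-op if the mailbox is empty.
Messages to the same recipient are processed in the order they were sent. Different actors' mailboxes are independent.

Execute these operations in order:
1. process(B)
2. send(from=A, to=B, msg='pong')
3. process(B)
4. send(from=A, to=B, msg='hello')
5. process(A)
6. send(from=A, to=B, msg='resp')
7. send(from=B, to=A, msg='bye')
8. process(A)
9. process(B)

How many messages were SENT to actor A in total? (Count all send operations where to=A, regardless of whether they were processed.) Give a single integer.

Answer: 1

Derivation:
After 1 (process(B)): A:[] B:[]
After 2 (send(from=A, to=B, msg='pong')): A:[] B:[pong]
After 3 (process(B)): A:[] B:[]
After 4 (send(from=A, to=B, msg='hello')): A:[] B:[hello]
After 5 (process(A)): A:[] B:[hello]
After 6 (send(from=A, to=B, msg='resp')): A:[] B:[hello,resp]
After 7 (send(from=B, to=A, msg='bye')): A:[bye] B:[hello,resp]
After 8 (process(A)): A:[] B:[hello,resp]
After 9 (process(B)): A:[] B:[resp]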